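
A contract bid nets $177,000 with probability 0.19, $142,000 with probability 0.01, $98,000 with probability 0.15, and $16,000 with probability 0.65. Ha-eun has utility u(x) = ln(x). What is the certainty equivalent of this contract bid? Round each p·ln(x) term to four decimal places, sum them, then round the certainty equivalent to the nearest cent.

E[u] = 0.19·ln(177000) + 0.01·ln(142000) + 0.15·ln(98000) + 0.65·ln(16000) = 2.2959 + 0.1186 + 1.7239 + 6.2922 = 10.4306
CE = e^10.4306 ≈ 33880.67

$33,880.67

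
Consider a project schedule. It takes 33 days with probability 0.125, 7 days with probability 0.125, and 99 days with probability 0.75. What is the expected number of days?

EV = 0.125 × 33 + 0.125 × 7 + 0.75 × 99 = 4.125 + 0.875 + 74.25 = 79.25

79.25 days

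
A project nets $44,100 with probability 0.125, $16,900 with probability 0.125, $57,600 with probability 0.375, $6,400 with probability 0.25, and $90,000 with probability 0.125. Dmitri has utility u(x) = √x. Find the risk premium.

$5,975

E[u] = 0.125·√44100 + 0.125·√16900 + 0.375·√57600 + 0.25·√6400 + 0.125·√90000 = 0.125·210 + 0.125·130 + 0.375·240 + 0.25·80 + 0.125·300 = 190
CE = (190)² = 36100
Risk premium = EV − CE = 42075 − 36100 = 5975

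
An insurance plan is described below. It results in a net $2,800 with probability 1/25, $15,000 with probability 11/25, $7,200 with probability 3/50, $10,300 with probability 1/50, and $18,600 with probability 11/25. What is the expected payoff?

$15,534

EV = 1/25 × 2800 + 11/25 × 15000 + 3/50 × 7200 + 1/50 × 10300 + 11/25 × 18600 = 112 + 6600 + 432 + 206 + 8184 = 15534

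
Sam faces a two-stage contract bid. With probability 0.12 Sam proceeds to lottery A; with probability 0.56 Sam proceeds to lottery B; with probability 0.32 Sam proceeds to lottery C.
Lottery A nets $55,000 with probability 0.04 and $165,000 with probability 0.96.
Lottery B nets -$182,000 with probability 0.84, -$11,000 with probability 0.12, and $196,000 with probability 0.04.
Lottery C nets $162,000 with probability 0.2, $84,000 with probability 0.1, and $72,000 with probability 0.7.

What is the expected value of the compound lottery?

EV(A) = 0.04 × 55000 + 0.96 × 165000 = 2200 + 158400 = 160600
EV(B) = 0.84 × (-182000) + 0.12 × (-11000) + 0.04 × 196000 = -152880 − 1320 + 7840 = -146360
EV(C) = 0.2 × 162000 + 0.1 × 84000 + 0.7 × 72000 = 32400 + 8400 + 50400 = 91200
Overall = 0.12 × 160600 + 0.56 × (-146360) + 0.32 × 91200 = 19272 − 81961.6 + 29184 = -33505.6

-$33,505.60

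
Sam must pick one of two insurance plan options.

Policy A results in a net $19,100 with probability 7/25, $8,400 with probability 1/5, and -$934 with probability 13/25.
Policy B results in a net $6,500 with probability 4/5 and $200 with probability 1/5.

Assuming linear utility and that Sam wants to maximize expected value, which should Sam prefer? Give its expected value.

Policy A = 7/25 × 19100 + 1/5 × 8400 + 13/25 × (-934) = 5348 + 1680 − 485.68 = 6542.32
Policy B = 4/5 × 6500 + 1/5 × 200 = 5200 + 40 = 5240

Policy A ($6,542.32)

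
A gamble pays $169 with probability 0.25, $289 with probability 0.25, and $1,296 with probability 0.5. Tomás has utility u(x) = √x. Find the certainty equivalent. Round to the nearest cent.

E[u] = 0.25·√169 + 0.25·√289 + 0.5·√1296 = 0.25·13 + 0.25·17 + 0.5·36 = 25.5
CE = (25.5)² = 650.25

$650.25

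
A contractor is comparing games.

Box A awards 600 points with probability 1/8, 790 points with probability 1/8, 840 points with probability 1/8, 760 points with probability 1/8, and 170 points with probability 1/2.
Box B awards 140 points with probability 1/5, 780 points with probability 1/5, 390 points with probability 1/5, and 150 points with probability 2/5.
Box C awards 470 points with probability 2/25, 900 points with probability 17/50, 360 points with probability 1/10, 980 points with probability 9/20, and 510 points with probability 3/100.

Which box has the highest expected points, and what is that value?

Box C (835.9 points)

Box A = 1/8 × 600 + 1/8 × 790 + 1/8 × 840 + 1/8 × 760 + 1/2 × 170 = 75 + 98.75 + 105 + 95 + 85 = 458.75
Box B = 1/5 × 140 + 1/5 × 780 + 1/5 × 390 + 2/5 × 150 = 28 + 156 + 78 + 60 = 322
Box C = 2/25 × 470 + 17/50 × 900 + 1/10 × 360 + 9/20 × 980 + 3/100 × 510 = 37.6 + 306 + 36 + 441 + 15.3 = 835.9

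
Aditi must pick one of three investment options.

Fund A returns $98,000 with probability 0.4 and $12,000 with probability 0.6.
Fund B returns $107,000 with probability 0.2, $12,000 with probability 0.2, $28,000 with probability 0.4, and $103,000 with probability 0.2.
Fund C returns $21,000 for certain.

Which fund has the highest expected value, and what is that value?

Fund B ($55,600)

Fund A = 0.4 × 98000 + 0.6 × 12000 = 39200 + 7200 = 46400
Fund B = 0.2 × 107000 + 0.2 × 12000 + 0.4 × 28000 + 0.2 × 103000 = 21400 + 2400 + 11200 + 20600 = 55600
Fund C: 21000 (certain)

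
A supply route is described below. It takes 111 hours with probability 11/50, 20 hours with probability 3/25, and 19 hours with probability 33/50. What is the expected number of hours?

EV = 11/50 × 111 + 3/25 × 20 + 33/50 × 19 = 24.42 + 2.4 + 12.54 = 39.36

39.36 hours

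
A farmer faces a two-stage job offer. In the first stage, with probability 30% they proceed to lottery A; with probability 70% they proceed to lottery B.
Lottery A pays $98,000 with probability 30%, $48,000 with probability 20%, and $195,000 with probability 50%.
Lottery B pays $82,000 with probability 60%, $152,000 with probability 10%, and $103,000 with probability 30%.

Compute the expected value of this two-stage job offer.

$107,660

EV(A) = 0.3 × 98000 + 0.2 × 48000 + 0.5 × 195000 = 29400 + 9600 + 97500 = 136500
EV(B) = 0.6 × 82000 + 0.1 × 152000 + 0.3 × 103000 = 49200 + 15200 + 30900 = 95300
Overall = 0.3 × 136500 + 0.7 × 95300 = 40950 + 66710 = 107660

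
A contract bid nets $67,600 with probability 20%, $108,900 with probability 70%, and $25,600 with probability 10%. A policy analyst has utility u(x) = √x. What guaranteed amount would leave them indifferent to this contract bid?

E[u] = 0.2·√67600 + 0.7·√108900 + 0.1·√25600 = 0.2·260 + 0.7·330 + 0.1·160 = 299
CE = (299)² = 89401

$89,401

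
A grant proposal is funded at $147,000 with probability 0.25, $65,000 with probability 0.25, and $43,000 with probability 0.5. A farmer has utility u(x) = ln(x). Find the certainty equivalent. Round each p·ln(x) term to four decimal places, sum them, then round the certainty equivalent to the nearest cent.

$64,828.46

E[u] = 0.25·ln(147000) + 0.25·ln(65000) + 0.5·ln(43000) = 2.9745 + 2.7705 + 5.3345 = 11.0795
CE = e^11.0795 ≈ 64828.46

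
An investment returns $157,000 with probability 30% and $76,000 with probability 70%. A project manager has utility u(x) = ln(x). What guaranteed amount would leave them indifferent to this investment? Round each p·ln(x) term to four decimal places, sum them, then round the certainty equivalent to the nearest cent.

$94,475.89

E[u] = 0.3·ln(157000) + 0.7·ln(76000) = 3.5892 + 7.8669 = 11.4561
CE = e^11.4561 ≈ 94475.89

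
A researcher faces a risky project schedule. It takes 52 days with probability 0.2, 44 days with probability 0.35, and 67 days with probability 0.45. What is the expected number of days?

EV = 0.2 × 52 + 0.35 × 44 + 0.45 × 67 = 10.4 + 15.4 + 30.15 = 55.95

55.95 days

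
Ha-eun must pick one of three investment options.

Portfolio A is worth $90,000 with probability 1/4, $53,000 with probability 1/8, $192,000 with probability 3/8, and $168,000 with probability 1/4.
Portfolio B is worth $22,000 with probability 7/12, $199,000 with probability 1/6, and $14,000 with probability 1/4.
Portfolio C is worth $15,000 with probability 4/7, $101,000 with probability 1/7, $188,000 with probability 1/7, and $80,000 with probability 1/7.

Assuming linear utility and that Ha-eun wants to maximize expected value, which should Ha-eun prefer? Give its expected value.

Portfolio A = 1/4 × 90000 + 1/8 × 53000 + 3/8 × 192000 + 1/4 × 168000 = 22500 + 6625 + 72000 + 42000 = 143125
Portfolio B = 7/12 × 22000 + 1/6 × 199000 + 1/4 × 14000 = 12833.3333 + 33166.6667 + 3500 = 49500
Portfolio C = 4/7 × 15000 + 1/7 × 101000 + 1/7 × 188000 + 1/7 × 80000 = 8571.4286 + 14428.5714 + 26857.1429 + 11428.5714 = 61285.7143

Portfolio A ($143,125)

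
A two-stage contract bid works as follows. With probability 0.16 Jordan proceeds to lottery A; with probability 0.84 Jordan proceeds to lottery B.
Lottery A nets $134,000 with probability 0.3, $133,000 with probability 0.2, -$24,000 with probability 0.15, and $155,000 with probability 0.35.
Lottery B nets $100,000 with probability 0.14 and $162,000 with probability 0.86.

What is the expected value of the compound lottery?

EV(A) = 0.3 × 134000 + 0.2 × 133000 + 0.15 × (-24000) + 0.35 × 155000 = 40200 + 26600 − 3600 + 54250 = 117450
EV(B) = 0.14 × 100000 + 0.86 × 162000 = 14000 + 139320 = 153320
Overall = 0.16 × 117450 + 0.84 × 153320 = 18792 + 128788.8 = 147580.8

$147,580.80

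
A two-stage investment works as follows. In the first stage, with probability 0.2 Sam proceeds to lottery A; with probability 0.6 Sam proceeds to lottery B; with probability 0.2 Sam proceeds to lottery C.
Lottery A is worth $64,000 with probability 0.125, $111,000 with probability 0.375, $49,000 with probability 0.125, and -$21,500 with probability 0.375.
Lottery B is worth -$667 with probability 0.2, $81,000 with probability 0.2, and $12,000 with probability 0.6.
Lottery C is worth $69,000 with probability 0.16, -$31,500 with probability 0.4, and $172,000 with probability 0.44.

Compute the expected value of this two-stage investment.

EV(A) = 0.125 × 64000 + 0.375 × 111000 + 0.125 × 49000 + 0.375 × (-21500) = 8000 + 41625 + 6125 − 8062.5 = 47687.5
EV(B) = 0.2 × (-667) + 0.2 × 81000 + 0.6 × 12000 = -133.4 + 16200 + 7200 = 23266.6
EV(C) = 0.16 × 69000 + 0.4 × (-31500) + 0.44 × 172000 = 11040 − 12600 + 75680 = 74120
Overall = 0.2 × 47687.5 + 0.6 × 23266.6 + 0.2 × 74120 = 9537.5 + 13959.96 + 14824 = 38321.46

$38,321.46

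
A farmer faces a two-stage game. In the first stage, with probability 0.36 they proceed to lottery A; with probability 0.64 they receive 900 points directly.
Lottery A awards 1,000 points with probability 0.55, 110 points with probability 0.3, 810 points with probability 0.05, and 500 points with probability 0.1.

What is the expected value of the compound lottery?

818.46 points

EV(A) = 0.55 × 1000 + 0.3 × 110 + 0.05 × 810 + 0.1 × 500 = 550 + 33 + 40.5 + 50 = 673.5
Branch B: 900 (certain)
Overall = 0.36 × 673.5 + 0.64 × 900 = 242.46 + 576 = 818.46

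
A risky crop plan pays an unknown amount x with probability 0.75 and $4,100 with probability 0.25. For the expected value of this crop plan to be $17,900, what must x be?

0.75·x + 0.25·4100 = 17900
0.75·x = 17900 − 1025 = 16875
x = 16875 / 0.75 = 22500

x = $22,500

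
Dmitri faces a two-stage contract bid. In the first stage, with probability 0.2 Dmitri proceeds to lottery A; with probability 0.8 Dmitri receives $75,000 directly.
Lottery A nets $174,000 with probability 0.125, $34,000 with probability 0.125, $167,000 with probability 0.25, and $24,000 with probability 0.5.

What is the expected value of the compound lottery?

$75,950

EV(A) = 0.125 × 174000 + 0.125 × 34000 + 0.25 × 167000 + 0.5 × 24000 = 21750 + 4250 + 41750 + 12000 = 79750
Branch B: 75000 (certain)
Overall = 0.2 × 79750 + 0.8 × 75000 = 15950 + 60000 = 75950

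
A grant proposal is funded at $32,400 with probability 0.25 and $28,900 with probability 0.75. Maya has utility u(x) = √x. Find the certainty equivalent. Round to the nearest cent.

$29,756.25

E[u] = 0.25·√32400 + 0.75·√28900 = 0.25·180 + 0.75·170 = 172.5
CE = (172.5)² = 29756.25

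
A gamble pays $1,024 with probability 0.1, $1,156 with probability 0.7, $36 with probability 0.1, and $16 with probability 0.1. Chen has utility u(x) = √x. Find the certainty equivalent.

$784

E[u] = 0.1·√1024 + 0.7·√1156 + 0.1·√36 + 0.1·√16 = 0.1·32 + 0.7·34 + 0.1·6 + 0.1·4 = 28
CE = (28)² = 784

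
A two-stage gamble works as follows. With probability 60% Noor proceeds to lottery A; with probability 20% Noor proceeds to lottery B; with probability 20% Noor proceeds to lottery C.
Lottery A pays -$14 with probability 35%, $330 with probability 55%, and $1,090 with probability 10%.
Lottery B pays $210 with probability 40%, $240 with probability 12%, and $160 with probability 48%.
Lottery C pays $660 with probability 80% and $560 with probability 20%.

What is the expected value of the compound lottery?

$337.28

EV(A) = 0.35 × (-14) + 0.55 × 330 + 0.1 × 1090 = -4.9 + 181.5 + 109 = 285.6
EV(B) = 0.4 × 210 + 0.12 × 240 + 0.48 × 160 = 84 + 28.8 + 76.8 = 189.6
EV(C) = 0.8 × 660 + 0.2 × 560 = 528 + 112 = 640
Overall = 0.6 × 285.6 + 0.2 × 189.6 + 0.2 × 640 = 171.36 + 37.92 + 128 = 337.28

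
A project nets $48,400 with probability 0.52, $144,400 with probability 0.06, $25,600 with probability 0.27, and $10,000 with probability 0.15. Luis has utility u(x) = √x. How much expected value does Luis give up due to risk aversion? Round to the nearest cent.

E[u] = 0.52·√48400 + 0.06·√144400 + 0.27·√25600 + 0.15·√10000 = 0.52·220 + 0.06·380 + 0.27·160 + 0.15·100 = 195.4
CE = (195.4)² = 38181.16
Risk premium = EV − CE = 42244 − 38181.16 = 4062.84

$4,062.84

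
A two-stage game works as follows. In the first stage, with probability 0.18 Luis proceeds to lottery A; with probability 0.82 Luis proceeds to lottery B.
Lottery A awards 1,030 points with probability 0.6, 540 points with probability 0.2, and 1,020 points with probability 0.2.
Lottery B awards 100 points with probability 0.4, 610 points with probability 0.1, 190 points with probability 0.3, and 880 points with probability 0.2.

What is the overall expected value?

EV(A) = 0.6 × 1030 + 0.2 × 540 + 0.2 × 1020 = 618 + 108 + 204 = 930
EV(B) = 0.4 × 100 + 0.1 × 610 + 0.3 × 190 + 0.2 × 880 = 40 + 61 + 57 + 176 = 334
Overall = 0.18 × 930 + 0.82 × 334 = 167.4 + 273.88 = 441.28

441.28 points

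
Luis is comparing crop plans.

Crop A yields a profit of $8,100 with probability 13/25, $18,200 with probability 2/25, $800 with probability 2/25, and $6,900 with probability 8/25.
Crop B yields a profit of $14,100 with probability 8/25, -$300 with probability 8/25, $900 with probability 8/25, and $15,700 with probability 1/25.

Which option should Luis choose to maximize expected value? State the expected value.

Crop A ($7,940)

Crop A = 13/25 × 8100 + 2/25 × 18200 + 2/25 × 800 + 8/25 × 6900 = 4212 + 1456 + 64 + 2208 = 7940
Crop B = 8/25 × 14100 + 8/25 × (-300) + 8/25 × 900 + 1/25 × 15700 = 4512 − 96 + 288 + 628 = 5332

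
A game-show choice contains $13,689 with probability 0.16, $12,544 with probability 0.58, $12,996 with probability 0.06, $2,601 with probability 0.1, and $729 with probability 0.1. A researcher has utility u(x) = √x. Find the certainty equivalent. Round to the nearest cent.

E[u] = 0.16·√13689 + 0.58·√12544 + 0.06·√12996 + 0.1·√2601 + 0.1·√729 = 0.16·117 + 0.58·112 + 0.06·114 + 0.1·51 + 0.1·27 = 98.32
CE = (98.32)² = 9666.8224

$9,666.82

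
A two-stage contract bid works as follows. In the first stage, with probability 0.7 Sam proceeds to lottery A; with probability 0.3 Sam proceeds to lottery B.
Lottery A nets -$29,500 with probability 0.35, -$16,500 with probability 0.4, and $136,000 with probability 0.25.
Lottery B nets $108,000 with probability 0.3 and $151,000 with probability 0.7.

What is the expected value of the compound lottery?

$53,382.50

EV(A) = 0.35 × (-29500) + 0.4 × (-16500) + 0.25 × 136000 = -10325 − 6600 + 34000 = 17075
EV(B) = 0.3 × 108000 + 0.7 × 151000 = 32400 + 105700 = 138100
Overall = 0.7 × 17075 + 0.3 × 138100 = 11952.5 + 41430 = 53382.5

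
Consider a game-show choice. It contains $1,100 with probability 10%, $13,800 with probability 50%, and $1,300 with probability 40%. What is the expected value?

EV = 0.1 × 1100 + 0.5 × 13800 + 0.4 × 1300 = 110 + 6900 + 520 = 7530

$7,530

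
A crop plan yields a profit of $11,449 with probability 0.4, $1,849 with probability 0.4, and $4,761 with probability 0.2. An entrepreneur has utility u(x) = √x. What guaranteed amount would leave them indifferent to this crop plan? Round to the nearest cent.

E[u] = 0.4·√11449 + 0.4·√1849 + 0.2·√4761 = 0.4·107 + 0.4·43 + 0.2·69 = 73.8
CE = (73.8)² = 5446.44

$5,446.44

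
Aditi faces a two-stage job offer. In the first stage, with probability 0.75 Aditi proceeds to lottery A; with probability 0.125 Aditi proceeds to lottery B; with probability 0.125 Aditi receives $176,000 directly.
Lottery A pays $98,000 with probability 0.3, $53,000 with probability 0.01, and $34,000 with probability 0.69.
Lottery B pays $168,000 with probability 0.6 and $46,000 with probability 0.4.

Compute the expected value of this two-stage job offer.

$76,942.50

EV(A) = 0.3 × 98000 + 0.01 × 53000 + 0.69 × 34000 = 29400 + 530 + 23460 = 53390
EV(B) = 0.6 × 168000 + 0.4 × 46000 = 100800 + 18400 = 119200
Branch C: 176000 (certain)
Overall = 0.75 × 53390 + 0.125 × 119200 + 0.125 × 176000 = 40042.5 + 14900 + 22000 = 76942.5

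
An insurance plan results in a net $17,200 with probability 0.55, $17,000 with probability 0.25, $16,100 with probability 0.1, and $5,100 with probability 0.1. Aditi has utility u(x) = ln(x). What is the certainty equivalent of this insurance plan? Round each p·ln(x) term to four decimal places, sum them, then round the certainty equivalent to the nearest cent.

E[u] = 0.55·ln(17200) + 0.25·ln(17000) + 0.1·ln(16100) + 0.1·ln(5100) = 5.3640 + 2.4352 + 0.9687 + 0.8537 = 9.6216
CE = e^9.6216 ≈ 15087.17

$15,087.17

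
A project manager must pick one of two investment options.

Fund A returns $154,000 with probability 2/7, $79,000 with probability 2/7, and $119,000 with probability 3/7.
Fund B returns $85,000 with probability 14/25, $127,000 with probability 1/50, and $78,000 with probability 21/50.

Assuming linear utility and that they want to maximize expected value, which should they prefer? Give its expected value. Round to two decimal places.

Fund A ($117,571.43)

Fund A = 2/7 × 154000 + 2/7 × 79000 + 3/7 × 119000 = 44000 + 22571.4286 + 51000 = 117571.4286
Fund B = 14/25 × 85000 + 1/50 × 127000 + 21/50 × 78000 = 47600 + 2540 + 32760 = 82900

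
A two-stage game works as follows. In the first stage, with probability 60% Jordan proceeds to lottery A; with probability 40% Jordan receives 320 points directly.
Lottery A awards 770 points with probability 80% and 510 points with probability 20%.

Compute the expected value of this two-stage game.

558.8 points

EV(A) = 0.8 × 770 + 0.2 × 510 = 616 + 102 = 718
Branch B: 320 (certain)
Overall = 0.6 × 718 + 0.4 × 320 = 430.8 + 128 = 558.8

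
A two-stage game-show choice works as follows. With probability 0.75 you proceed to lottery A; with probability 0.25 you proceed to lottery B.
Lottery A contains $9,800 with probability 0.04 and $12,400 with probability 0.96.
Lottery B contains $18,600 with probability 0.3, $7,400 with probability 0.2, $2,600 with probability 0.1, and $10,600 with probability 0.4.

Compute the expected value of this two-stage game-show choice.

$12,112

EV(A) = 0.04 × 9800 + 0.96 × 12400 = 392 + 11904 = 12296
EV(B) = 0.3 × 18600 + 0.2 × 7400 + 0.1 × 2600 + 0.4 × 10600 = 5580 + 1480 + 260 + 4240 = 11560
Overall = 0.75 × 12296 + 0.25 × 11560 = 9222 + 2890 = 12112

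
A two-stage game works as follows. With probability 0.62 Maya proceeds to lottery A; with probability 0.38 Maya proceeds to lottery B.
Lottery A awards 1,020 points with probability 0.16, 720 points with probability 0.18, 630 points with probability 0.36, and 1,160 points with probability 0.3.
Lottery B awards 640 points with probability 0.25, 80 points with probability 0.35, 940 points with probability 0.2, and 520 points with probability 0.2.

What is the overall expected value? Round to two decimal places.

EV(A) = 0.16 × 1020 + 0.18 × 720 + 0.36 × 630 + 0.3 × 1160 = 163.2 + 129.6 + 226.8 + 348 = 867.6
EV(B) = 0.25 × 640 + 0.35 × 80 + 0.2 × 940 + 0.2 × 520 = 160 + 28 + 188 + 104 = 480
Overall = 0.62 × 867.6 + 0.38 × 480 = 537.912 + 182.4 = 720.312

720.31 points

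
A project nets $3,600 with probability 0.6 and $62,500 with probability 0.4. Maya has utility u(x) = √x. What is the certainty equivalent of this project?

E[u] = 0.6·√3600 + 0.4·√62500 = 0.6·60 + 0.4·250 = 136
CE = (136)² = 18496

$18,496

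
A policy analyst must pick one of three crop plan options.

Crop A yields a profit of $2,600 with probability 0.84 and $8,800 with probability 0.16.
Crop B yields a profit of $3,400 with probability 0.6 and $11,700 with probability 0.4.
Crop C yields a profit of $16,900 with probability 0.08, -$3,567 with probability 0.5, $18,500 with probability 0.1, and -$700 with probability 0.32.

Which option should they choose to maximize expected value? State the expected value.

Crop A = 0.84 × 2600 + 0.16 × 8800 = 2184 + 1408 = 3592
Crop B = 0.6 × 3400 + 0.4 × 11700 = 2040 + 4680 = 6720
Crop C = 0.08 × 16900 + 0.5 × (-3567) + 0.1 × 18500 + 0.32 × (-700) = 1352 − 1783.5 + 1850 − 224 = 1194.5

Crop B ($6,720)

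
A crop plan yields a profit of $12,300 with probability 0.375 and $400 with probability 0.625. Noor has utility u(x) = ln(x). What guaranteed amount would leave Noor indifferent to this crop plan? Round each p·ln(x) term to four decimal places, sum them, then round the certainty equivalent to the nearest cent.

E[u] = 0.375·ln(12300) + 0.625·ln(400) = 3.5315 + 3.7447 = 7.2762
CE = e^7.2762 ≈ 1445.48

$1,445.48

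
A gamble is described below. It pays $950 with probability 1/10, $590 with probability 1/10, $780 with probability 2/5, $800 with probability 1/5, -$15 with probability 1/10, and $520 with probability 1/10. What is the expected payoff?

$676.50

EV = 1/10 × 950 + 1/10 × 590 + 2/5 × 780 + 1/5 × 800 + 1/10 × (-15) + 1/10 × 520 = 95 + 59 + 312 + 160 − 1.5 + 52 = 676.5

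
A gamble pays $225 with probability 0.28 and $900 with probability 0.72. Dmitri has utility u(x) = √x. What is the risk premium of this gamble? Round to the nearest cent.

E[u] = 0.28·√225 + 0.72·√900 = 0.28·15 + 0.72·30 = 25.8
CE = (25.8)² = 665.64
Risk premium = EV − CE = 711 − 665.64 = 45.36

$45.36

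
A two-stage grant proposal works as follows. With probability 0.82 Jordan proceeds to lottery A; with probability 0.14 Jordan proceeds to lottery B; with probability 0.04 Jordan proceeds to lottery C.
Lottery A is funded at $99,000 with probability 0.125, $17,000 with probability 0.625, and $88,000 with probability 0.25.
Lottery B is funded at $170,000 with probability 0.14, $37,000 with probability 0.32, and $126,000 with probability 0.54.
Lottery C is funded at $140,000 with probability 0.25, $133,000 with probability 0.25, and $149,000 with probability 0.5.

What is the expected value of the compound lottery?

EV(A) = 0.125 × 99000 + 0.625 × 17000 + 0.25 × 88000 = 12375 + 10625 + 22000 = 45000
EV(B) = 0.14 × 170000 + 0.32 × 37000 + 0.54 × 126000 = 23800 + 11840 + 68040 = 103680
EV(C) = 0.25 × 140000 + 0.25 × 133000 + 0.5 × 149000 = 35000 + 33250 + 74500 = 142750
Overall = 0.82 × 45000 + 0.14 × 103680 + 0.04 × 142750 = 36900 + 14515.2 + 5710 = 57125.2

$57,125.20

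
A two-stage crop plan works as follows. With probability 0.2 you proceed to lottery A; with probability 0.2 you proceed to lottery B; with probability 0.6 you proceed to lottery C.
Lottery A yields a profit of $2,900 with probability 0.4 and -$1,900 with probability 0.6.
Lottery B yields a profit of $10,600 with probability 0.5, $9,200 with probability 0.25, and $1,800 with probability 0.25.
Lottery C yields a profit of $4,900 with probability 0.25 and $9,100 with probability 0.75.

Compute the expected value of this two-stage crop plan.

$6,444

EV(A) = 0.4 × 2900 + 0.6 × (-1900) = 1160 − 1140 = 20
EV(B) = 0.5 × 10600 + 0.25 × 9200 + 0.25 × 1800 = 5300 + 2300 + 450 = 8050
EV(C) = 0.25 × 4900 + 0.75 × 9100 = 1225 + 6825 = 8050
Overall = 0.2 × 20 + 0.2 × 8050 + 0.6 × 8050 = 4 + 1610 + 4830 = 6444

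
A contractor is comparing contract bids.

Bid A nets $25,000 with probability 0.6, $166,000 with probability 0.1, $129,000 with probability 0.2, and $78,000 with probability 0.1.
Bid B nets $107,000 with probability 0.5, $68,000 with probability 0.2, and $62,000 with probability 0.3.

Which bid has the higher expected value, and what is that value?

Bid A = 0.6 × 25000 + 0.1 × 166000 + 0.2 × 129000 + 0.1 × 78000 = 15000 + 16600 + 25800 + 7800 = 65200
Bid B = 0.5 × 107000 + 0.2 × 68000 + 0.3 × 62000 = 53500 + 13600 + 18600 = 85700

Bid B ($85,700)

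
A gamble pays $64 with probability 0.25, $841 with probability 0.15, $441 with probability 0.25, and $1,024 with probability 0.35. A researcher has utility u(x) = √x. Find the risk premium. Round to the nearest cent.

E[u] = 0.25·√64 + 0.15·√841 + 0.25·√441 + 0.35·√1024 = 0.25·8 + 0.15·29 + 0.25·21 + 0.35·32 = 22.8
CE = (22.8)² = 519.84
Risk premium = EV − CE = 610.8 − 519.84 = 90.96

$90.96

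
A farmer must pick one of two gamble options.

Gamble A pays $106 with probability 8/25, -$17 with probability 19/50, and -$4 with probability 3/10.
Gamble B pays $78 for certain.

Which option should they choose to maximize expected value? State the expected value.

Gamble A = 8/25 × 106 + 19/50 × (-17) + 3/10 × (-4) = 33.92 − 6.46 − 1.2 = 26.26
Gamble B: 78 (certain)

Gamble B ($78)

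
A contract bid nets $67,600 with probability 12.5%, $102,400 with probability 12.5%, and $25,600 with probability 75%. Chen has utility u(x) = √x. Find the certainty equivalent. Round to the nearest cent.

$37,056.25

E[u] = 0.125·√67600 + 0.125·√102400 + 0.75·√25600 = 0.125·260 + 0.125·320 + 0.75·160 = 192.5
CE = (192.5)² = 37056.25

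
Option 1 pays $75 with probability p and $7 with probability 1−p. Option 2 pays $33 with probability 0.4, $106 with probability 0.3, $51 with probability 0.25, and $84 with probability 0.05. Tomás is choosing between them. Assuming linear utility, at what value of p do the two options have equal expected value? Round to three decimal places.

EV(Option 2) = 0.4 × 33 + 0.3 × 106 + 0.25 × 51 + 0.05 × 84 = 13.2 + 31.8 + 12.75 + 4.2 = 61.95
p·75 + (1−p)·7 = 61.95
68p + 7 = 61.95
p = (61.95 − 7) / 68

p = 0.808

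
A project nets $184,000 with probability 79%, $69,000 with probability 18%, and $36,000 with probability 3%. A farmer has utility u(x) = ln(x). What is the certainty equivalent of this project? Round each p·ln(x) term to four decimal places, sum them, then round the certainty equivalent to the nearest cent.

E[u] = 0.79·ln(184000) + 0.18·ln(69000) + 0.03·ln(36000) = 9.5769 + 2.0055 + 0.3147 = 11.8971
CE = e^11.8971 ≈ 146840.17

$146,840.17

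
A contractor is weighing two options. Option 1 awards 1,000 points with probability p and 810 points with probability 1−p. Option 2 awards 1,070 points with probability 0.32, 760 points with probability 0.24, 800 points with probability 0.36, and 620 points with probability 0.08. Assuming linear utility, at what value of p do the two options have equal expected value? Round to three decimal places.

EV(Option 2) = 0.32 × 1070 + 0.24 × 760 + 0.36 × 800 + 0.08 × 620 = 342.4 + 182.4 + 288 + 49.6 = 862.4
p·1000 + (1−p)·810 = 862.4
190p + 810 = 862.4
p = (862.4 − 810) / 190

p = 0.276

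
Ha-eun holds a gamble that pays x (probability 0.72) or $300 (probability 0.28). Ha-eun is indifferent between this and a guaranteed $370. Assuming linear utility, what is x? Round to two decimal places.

0.72·x + 0.28·300 = 370
0.72·x = 370 − 84 = 286
x = 286 / 0.72 = 397.2222

x = $397.22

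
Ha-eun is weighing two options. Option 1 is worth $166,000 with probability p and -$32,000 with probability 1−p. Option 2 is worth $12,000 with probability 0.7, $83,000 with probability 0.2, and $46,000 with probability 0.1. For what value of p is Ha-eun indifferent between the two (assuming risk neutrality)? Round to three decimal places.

p = 0.311

EV(Option 2) = 0.7 × 12000 + 0.2 × 83000 + 0.1 × 46000 = 8400 + 16600 + 4600 = 29600
p·166000 + (1−p)·(-32000) = 29600
198000p − 32000 = 29600
p = (29600 + 32000) / 198000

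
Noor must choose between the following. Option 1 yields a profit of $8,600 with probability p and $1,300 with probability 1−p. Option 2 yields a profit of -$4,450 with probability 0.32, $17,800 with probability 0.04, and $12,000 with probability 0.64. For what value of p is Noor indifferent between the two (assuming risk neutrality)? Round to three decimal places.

EV(Option 2) = 0.32 × (-4450) + 0.04 × 17800 + 0.64 × 12000 = -1424 + 712 + 7680 = 6968
p·8600 + (1−p)·1300 = 6968
7300p + 1300 = 6968
p = (6968 − 1300) / 7300

p = 0.776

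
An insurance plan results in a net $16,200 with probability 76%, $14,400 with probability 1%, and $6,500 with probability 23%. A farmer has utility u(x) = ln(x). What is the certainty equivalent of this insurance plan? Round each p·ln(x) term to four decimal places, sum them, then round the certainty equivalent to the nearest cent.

E[u] = 0.76·ln(16200) + 0.01·ln(14400) + 0.23·ln(6500) = 7.3665 + 0.0957 + 2.0193 = 9.4815
CE = e^9.4815 ≈ 13114.84

$13,114.84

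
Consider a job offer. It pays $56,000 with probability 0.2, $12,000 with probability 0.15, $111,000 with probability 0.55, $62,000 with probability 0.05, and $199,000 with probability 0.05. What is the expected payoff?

$87,100

EV = 0.2 × 56000 + 0.15 × 12000 + 0.55 × 111000 + 0.05 × 62000 + 0.05 × 199000 = 11200 + 1800 + 61050 + 3100 + 9950 = 87100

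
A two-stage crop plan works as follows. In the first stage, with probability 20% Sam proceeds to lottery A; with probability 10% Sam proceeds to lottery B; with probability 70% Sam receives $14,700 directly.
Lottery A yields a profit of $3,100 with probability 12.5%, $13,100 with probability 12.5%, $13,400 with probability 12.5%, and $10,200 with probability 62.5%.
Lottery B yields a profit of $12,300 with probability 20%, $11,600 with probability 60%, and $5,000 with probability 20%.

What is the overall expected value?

EV(A) = 0.125 × 3100 + 0.125 × 13100 + 0.125 × 13400 + 0.625 × 10200 = 387.5 + 1637.5 + 1675 + 6375 = 10075
EV(B) = 0.2 × 12300 + 0.6 × 11600 + 0.2 × 5000 = 2460 + 6960 + 1000 = 10420
Branch C: 14700 (certain)
Overall = 0.2 × 10075 + 0.1 × 10420 + 0.7 × 14700 = 2015 + 1042 + 10290 = 13347

$13,347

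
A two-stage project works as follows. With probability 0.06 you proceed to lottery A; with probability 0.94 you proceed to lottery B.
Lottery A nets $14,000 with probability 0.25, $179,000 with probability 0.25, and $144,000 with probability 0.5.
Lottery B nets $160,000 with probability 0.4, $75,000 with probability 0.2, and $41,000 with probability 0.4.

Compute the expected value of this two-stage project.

$96,891

EV(A) = 0.25 × 14000 + 0.25 × 179000 + 0.5 × 144000 = 3500 + 44750 + 72000 = 120250
EV(B) = 0.4 × 160000 + 0.2 × 75000 + 0.4 × 41000 = 64000 + 15000 + 16400 = 95400
Overall = 0.06 × 120250 + 0.94 × 95400 = 7215 + 89676 = 96891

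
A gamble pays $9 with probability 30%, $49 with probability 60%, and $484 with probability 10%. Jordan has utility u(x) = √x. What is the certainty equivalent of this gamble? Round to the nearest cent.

E[u] = 0.3·√9 + 0.6·√49 + 0.1·√484 = 0.3·3 + 0.6·7 + 0.1·22 = 7.3
CE = (7.3)² = 53.29

$53.29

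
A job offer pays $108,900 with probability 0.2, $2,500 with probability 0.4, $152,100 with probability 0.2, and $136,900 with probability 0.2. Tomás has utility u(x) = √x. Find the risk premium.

$23,936

E[u] = 0.2·√108900 + 0.4·√2500 + 0.2·√152100 + 0.2·√136900 = 0.2·330 + 0.4·50 + 0.2·390 + 0.2·370 = 238
CE = (238)² = 56644
Risk premium = EV − CE = 80580 − 56644 = 23936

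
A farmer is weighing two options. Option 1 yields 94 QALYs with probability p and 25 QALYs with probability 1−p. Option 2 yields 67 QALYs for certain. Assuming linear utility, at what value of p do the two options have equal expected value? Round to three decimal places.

p = 0.609

p·94 + (1−p)·25 = 67
69p + 25 = 67
p = (67 − 25) / 69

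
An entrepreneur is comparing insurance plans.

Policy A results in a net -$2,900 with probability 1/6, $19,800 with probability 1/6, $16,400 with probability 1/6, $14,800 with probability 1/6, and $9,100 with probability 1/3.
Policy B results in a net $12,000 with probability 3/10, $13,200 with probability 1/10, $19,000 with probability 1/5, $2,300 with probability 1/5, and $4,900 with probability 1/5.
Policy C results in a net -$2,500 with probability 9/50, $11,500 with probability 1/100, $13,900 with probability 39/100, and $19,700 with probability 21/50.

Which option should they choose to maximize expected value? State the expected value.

Policy C ($13,360)

Policy A = 1/6 × (-2900) + 1/6 × 19800 + 1/6 × 16400 + 1/6 × 14800 + 1/3 × 9100 = -483.3333 + 3300 + 2733.3333 + 2466.6667 + 3033.3333 = 11050
Policy B = 3/10 × 12000 + 1/10 × 13200 + 1/5 × 19000 + 1/5 × 2300 + 1/5 × 4900 = 3600 + 1320 + 3800 + 460 + 980 = 10160
Policy C = 9/50 × (-2500) + 1/100 × 11500 + 39/100 × 13900 + 21/50 × 19700 = -450 + 115 + 5421 + 8274 = 13360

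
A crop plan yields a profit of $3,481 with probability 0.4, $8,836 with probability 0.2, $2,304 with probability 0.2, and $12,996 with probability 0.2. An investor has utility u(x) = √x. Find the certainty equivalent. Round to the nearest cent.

E[u] = 0.4·√3481 + 0.2·√8836 + 0.2·√2304 + 0.2·√12996 = 0.4·59 + 0.2·94 + 0.2·48 + 0.2·114 = 74.8
CE = (74.8)² = 5595.04

$5,595.04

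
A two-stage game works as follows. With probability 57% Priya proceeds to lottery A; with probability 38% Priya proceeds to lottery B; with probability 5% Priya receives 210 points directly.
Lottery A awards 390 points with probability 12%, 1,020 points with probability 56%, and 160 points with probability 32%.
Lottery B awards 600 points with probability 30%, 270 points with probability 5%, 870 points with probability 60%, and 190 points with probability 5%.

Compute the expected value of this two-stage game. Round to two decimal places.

667.44 points

EV(A) = 0.12 × 390 + 0.56 × 1020 + 0.32 × 160 = 46.8 + 571.2 + 51.2 = 669.2
EV(B) = 0.3 × 600 + 0.05 × 270 + 0.6 × 870 + 0.05 × 190 = 180 + 13.5 + 522 + 9.5 = 725
Branch C: 210 (certain)
Overall = 0.57 × 669.2 + 0.38 × 725 + 0.05 × 210 = 381.444 + 275.5 + 10.5 = 667.444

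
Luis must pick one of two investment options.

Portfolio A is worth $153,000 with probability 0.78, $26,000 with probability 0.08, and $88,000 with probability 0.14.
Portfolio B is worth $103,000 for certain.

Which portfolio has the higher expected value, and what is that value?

Portfolio A = 0.78 × 153000 + 0.08 × 26000 + 0.14 × 88000 = 119340 + 2080 + 12320 = 133740
Portfolio B: 103000 (certain)

Portfolio A ($133,740)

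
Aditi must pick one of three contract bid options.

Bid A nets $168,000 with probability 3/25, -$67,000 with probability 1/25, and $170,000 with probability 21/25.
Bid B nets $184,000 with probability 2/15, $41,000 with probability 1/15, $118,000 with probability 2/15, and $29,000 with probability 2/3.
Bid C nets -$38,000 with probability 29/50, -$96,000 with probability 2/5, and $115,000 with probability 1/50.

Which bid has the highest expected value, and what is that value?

Bid A ($160,280)

Bid A = 3/25 × 168000 + 1/25 × (-67000) + 21/25 × 170000 = 20160 − 2680 + 142800 = 160280
Bid B = 2/15 × 184000 + 1/15 × 41000 + 2/15 × 118000 + 2/3 × 29000 = 24533.3333 + 2733.3333 + 15733.3333 + 19333.3333 = 62333.3333
Bid C = 29/50 × (-38000) + 2/5 × (-96000) + 1/50 × 115000 = -22040 − 38400 + 2300 = -58140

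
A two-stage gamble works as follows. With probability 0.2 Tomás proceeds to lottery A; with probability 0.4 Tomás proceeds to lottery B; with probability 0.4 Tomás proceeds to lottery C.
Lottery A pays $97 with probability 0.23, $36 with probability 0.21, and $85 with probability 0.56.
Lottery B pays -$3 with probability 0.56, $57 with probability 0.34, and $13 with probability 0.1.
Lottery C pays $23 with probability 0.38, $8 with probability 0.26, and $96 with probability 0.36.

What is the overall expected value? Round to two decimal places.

$41.25

EV(A) = 0.23 × 97 + 0.21 × 36 + 0.56 × 85 = 22.31 + 7.56 + 47.6 = 77.47
EV(B) = 0.56 × (-3) + 0.34 × 57 + 0.1 × 13 = -1.68 + 19.38 + 1.3 = 19
EV(C) = 0.38 × 23 + 0.26 × 8 + 0.36 × 96 = 8.74 + 2.08 + 34.56 = 45.38
Overall = 0.2 × 77.47 + 0.4 × 19 + 0.4 × 45.38 = 15.494 + 7.6 + 18.152 = 41.246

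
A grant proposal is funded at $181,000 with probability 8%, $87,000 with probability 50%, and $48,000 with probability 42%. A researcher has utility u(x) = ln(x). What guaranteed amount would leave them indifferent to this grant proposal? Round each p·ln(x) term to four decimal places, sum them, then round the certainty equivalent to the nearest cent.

$71,861.79

E[u] = 0.08·ln(181000) + 0.5·ln(87000) + 0.42·ln(48000) = 0.9685 + 5.6868 + 4.5272 = 11.1825
CE = e^11.1825 ≈ 71861.79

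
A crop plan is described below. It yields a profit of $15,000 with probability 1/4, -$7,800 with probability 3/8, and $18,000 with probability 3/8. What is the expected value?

EV = 1/4 × 15000 + 3/8 × (-7800) + 3/8 × 18000 = 3750 − 2925 + 6750 = 7575

$7,575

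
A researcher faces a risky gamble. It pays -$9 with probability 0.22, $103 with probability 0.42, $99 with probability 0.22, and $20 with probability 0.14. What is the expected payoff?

EV = 0.22 × (-9) + 0.42 × 103 + 0.22 × 99 + 0.14 × 20 = -1.98 + 43.26 + 21.78 + 2.8 = 65.86

$65.86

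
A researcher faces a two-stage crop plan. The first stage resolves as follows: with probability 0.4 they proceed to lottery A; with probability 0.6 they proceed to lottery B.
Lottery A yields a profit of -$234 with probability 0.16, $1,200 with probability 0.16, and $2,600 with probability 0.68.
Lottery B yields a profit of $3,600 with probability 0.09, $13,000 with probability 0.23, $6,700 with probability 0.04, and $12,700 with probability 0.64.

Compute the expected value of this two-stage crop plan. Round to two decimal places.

$7,795.02

EV(A) = 0.16 × (-234) + 0.16 × 1200 + 0.68 × 2600 = -37.44 + 192 + 1768 = 1922.56
EV(B) = 0.09 × 3600 + 0.23 × 13000 + 0.04 × 6700 + 0.64 × 12700 = 324 + 2990 + 268 + 8128 = 11710
Overall = 0.4 × 1922.56 + 0.6 × 11710 = 769.024 + 7026 = 7795.024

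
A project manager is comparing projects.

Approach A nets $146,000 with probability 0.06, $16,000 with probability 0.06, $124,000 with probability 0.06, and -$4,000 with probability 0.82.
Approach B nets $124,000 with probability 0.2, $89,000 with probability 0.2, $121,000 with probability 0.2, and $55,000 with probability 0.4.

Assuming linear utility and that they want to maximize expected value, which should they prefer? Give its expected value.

Approach A = 0.06 × 146000 + 0.06 × 16000 + 0.06 × 124000 + 0.82 × (-4000) = 8760 + 960 + 7440 − 3280 = 13880
Approach B = 0.2 × 124000 + 0.2 × 89000 + 0.2 × 121000 + 0.4 × 55000 = 24800 + 17800 + 24200 + 22000 = 88800

Approach B ($88,800)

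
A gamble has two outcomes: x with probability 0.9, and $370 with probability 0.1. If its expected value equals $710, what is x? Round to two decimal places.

0.9·x + 0.1·370 = 710
0.9·x = 710 − 37 = 673
x = 673 / 0.9 = 747.7778

x = $747.78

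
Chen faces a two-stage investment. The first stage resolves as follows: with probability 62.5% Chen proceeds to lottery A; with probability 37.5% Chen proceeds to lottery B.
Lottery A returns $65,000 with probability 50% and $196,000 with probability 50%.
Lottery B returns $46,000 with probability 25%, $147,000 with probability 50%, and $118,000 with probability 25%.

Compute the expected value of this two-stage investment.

$124,500

EV(A) = 0.5 × 65000 + 0.5 × 196000 = 32500 + 98000 = 130500
EV(B) = 0.25 × 46000 + 0.5 × 147000 + 0.25 × 118000 = 11500 + 73500 + 29500 = 114500
Overall = 0.625 × 130500 + 0.375 × 114500 = 81562.5 + 42937.5 = 124500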